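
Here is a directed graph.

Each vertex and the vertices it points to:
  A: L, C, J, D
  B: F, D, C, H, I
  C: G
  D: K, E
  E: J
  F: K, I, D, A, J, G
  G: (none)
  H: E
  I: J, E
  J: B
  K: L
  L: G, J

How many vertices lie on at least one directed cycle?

A vertex is on a directed cycle iff it belongs to a strongly connected component of size ≥ 2 (or has a self-loop).
The vertices on cycles are {A, B, D, E, F, H, I, J, K, L} — 10 in total.

10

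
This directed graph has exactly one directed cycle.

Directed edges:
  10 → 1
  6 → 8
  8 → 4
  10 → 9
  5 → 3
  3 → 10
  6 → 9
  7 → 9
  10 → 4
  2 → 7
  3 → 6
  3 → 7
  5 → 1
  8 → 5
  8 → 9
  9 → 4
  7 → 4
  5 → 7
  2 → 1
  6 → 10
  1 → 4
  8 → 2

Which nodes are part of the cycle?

3, 5, 6, 8

DFS with gray/black marking from 8:
8 gray
  4 gray
  4 black
  5 gray
    1 gray
      1→4: 4 black — skip
    1 black
    3 gray
      10 gray
        9 gray
          9→4: 4 black — skip
        9 black
        10→4: 4 black — skip
        10→1: 1 black — skip
      10 black
      6 gray
        6→8: 8 is gray → back edge
Back edge closes the cycle 8 → 5 → 3 → 6 → 8; its vertices are {3, 5, 6, 8}.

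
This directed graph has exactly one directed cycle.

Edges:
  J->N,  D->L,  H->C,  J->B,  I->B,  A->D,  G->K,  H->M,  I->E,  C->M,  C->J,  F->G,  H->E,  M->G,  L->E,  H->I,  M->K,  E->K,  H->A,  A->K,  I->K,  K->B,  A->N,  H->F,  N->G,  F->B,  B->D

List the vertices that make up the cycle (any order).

B, D, E, K, L

DFS with gray/black marking from B:
B gray
  D gray
    L gray
      E gray
        K gray
          K→B: B is gray → back edge
Back edge closes the cycle B → D → L → E → K → B; its vertices are {B, D, E, K, L}.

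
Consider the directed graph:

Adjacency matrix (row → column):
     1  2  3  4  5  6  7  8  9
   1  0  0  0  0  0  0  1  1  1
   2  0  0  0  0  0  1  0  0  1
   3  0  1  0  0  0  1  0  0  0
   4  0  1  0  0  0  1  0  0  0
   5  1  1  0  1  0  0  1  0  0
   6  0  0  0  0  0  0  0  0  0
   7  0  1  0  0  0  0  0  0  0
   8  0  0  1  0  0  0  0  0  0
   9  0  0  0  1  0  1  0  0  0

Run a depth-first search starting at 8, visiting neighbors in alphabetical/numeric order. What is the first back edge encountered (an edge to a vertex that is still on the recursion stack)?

4→2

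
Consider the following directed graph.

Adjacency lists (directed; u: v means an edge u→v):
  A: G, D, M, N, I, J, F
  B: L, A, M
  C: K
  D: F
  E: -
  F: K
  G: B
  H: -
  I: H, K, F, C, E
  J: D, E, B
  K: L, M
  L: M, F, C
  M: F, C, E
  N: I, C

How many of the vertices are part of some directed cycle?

9

A vertex is on a directed cycle iff it belongs to a strongly connected component of size ≥ 2 (or has a self-loop).
The vertices on cycles are {A, B, C, F, G, J, K, L, M} — 9 in total.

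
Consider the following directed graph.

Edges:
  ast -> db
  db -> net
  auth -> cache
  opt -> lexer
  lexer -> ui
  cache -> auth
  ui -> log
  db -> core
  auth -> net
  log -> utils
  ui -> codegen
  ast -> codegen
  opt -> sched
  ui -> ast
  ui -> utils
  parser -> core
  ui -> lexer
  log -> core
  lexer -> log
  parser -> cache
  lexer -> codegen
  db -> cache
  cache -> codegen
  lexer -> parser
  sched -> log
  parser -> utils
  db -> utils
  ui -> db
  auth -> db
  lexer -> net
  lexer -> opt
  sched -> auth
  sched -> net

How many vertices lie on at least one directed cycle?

A vertex is on a directed cycle iff it belongs to a strongly connected component of size ≥ 2 (or has a self-loop).
The vertices on cycles are {db, ui, opt, auth, cache, lexer} — 6 in total.

6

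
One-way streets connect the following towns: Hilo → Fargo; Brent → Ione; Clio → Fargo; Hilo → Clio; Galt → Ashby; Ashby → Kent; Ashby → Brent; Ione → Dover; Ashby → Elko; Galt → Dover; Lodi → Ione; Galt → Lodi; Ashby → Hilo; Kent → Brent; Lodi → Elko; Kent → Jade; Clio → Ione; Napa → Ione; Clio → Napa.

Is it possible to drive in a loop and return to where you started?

DFS with white/gray/black marking, starting from Jade:
Jade gray
Jade black
Kent gray
  Brent gray
    Ione gray
      Dover gray
      Dover black
    Ione black
  Brent black
  Kent→Jade: Jade black — skip
Kent black
Fargo gray
Fargo black
Clio gray
  Clio→Fargo: Fargo black — skip
  Napa gray
    Napa→Ione: Ione black — skip
  Napa black
  Clio→Ione: Ione black — skip
Clio black
Ashby gray
  Elko gray
  Elko black
  Ashby→Brent: Brent black — skip
  Hilo gray
    Hilo→Clio: Clio black — skip
    Hilo→Fargo: Fargo black — skip
  Hilo black
  Ashby→Kent: Kent black — skip
Ashby black
Galt gray
  Galt→Ashby: Ashby black — skip
  Lodi gray
    Lodi→Ione: Ione black — skip
    Lodi→Elko: Elko black — skip
  Lodi black
  Galt→Dover: Dover black — skip
Galt black
Every edge goes to a white or black vertex — no back edge, so the graph is acyclic.

No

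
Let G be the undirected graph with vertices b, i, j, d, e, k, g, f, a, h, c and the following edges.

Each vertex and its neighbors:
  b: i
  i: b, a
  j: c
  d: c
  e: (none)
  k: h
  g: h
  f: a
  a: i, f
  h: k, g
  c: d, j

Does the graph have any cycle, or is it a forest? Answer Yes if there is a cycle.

DFS, tracking each vertex's parent; an edge to a visited non-parent vertex closes a cycle.
Start from d:
visit d (parent –)
  visit c (parent d)
    c–d: parent, skip
    visit j (parent c)
      j–c: parent, skip
visit b (parent –)
  visit i (parent b)
    i–b: parent, skip
    visit a (parent i)
      a–i: parent, skip
      visit f (parent a)
        f–a: parent, skip
visit e (parent –)
visit k (parent –)
  visit h (parent k)
    h–k: parent, skip
    visit g (parent h)
      g–h: parent, skip
No non-parent visited neighbor found — the graph is a forest.

No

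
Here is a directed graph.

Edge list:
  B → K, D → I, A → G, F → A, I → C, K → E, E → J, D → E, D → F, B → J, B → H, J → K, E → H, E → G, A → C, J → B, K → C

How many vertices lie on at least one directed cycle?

4

A vertex is on a directed cycle iff it belongs to a strongly connected component of size ≥ 2 (or has a self-loop).
The vertices on cycles are {B, E, J, K} — 4 in total.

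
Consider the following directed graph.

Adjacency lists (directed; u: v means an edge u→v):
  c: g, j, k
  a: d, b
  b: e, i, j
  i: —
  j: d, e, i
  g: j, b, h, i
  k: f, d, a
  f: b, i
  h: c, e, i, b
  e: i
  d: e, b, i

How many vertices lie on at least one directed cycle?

A vertex is on a directed cycle iff it belongs to a strongly connected component of size ≥ 2 (or has a self-loop).
The vertices on cycles are {b, c, d, g, h, j} — 6 in total.

6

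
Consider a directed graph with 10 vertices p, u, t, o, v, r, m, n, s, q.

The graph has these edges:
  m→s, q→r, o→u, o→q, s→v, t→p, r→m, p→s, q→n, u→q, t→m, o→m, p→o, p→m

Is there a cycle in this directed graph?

No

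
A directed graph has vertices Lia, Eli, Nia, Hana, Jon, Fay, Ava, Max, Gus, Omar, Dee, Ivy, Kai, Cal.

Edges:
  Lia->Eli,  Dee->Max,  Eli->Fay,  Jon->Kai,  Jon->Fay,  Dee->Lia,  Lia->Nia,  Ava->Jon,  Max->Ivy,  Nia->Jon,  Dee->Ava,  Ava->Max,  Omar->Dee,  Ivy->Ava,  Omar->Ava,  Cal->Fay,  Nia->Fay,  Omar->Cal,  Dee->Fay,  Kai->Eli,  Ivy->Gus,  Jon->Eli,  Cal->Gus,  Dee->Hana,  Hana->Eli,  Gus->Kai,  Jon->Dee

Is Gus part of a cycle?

No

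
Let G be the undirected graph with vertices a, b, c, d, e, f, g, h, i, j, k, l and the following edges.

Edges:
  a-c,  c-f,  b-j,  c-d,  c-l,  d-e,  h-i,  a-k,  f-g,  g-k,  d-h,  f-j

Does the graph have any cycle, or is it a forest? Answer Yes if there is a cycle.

Yes

DFS, tracking each vertex's parent; an edge to a visited non-parent vertex closes a cycle.
Start from f:
visit f (parent –)
  visit j (parent f)
    visit b (parent j)
      b–j: parent, skip
    j–f: parent, skip
  visit c (parent f)
    visit l (parent c)
      l–c: parent, skip
    c–f: parent, skip
    visit d (parent c)
      visit e (parent d)
        e–d: parent, skip
      visit h (parent d)
        h–d: parent, skip
        visit i (parent h)
          i–h: parent, skip
      d–c: parent, skip
    visit a (parent c)
      a–c: parent, skip
      visit k (parent a)
        visit g (parent k)
          g–k: parent, skip
          g–f: f visited and ≠ parent → cycle
Cycle: f – c – a – k – g – f.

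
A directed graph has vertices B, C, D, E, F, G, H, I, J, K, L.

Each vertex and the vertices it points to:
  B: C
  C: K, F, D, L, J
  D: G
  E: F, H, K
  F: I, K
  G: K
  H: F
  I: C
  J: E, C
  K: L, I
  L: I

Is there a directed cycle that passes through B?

No

B lies on a cycle iff there is a path from B back to itself.
Exploring from B, it never reaches itself; equivalently, its strongly connected component is a singleton.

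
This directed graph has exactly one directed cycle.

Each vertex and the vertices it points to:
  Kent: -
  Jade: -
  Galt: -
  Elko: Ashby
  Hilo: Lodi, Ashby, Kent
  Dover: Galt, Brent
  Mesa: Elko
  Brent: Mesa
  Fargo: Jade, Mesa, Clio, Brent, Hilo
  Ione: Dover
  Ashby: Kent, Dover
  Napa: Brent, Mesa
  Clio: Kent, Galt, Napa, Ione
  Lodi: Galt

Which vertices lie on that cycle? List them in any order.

Elko, Mesa, Ashby, Brent, Dover

DFS with gray/black marking from Brent:
Brent gray
  Mesa gray
    Elko gray
      Ashby gray
        Kent gray
        Kent black
        Dover gray
          Galt gray
          Galt black
          Dover→Brent: Brent is gray → back edge
Back edge closes the cycle Brent → Mesa → Elko → Ashby → Dover → Brent; its vertices are {Elko, Mesa, Ashby, Brent, Dover}.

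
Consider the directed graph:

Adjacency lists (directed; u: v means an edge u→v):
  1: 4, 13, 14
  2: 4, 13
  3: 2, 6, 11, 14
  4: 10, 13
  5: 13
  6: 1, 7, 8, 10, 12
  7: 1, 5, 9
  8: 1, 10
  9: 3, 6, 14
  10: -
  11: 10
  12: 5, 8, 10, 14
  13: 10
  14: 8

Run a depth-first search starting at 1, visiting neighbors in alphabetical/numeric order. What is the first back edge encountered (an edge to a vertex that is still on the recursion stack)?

8->1

DFS from 1 (visiting neighbors in alphabetical/numeric order); mark gray on enter, black on exit:
1 gray
  4 gray
    10 gray
    10 black
    13 gray
      13→10: 10 black — skip
    13 black
  4 black
  1→13: 13 black — skip
  14 gray
    8 gray
      8→1: 1 is gray → back edge
First back edge: 8 → 1.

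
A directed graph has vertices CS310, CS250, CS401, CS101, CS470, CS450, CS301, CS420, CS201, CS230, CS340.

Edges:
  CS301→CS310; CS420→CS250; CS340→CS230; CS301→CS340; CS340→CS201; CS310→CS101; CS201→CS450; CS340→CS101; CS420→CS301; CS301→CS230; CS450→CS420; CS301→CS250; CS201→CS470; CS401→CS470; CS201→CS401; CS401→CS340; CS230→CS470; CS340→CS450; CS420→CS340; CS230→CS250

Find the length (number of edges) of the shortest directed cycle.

3

For each vertex v, BFS finds the shortest path from v back to v.
The shortest such closed walk is CS340 → CS201 → CS401 → CS340, length 3.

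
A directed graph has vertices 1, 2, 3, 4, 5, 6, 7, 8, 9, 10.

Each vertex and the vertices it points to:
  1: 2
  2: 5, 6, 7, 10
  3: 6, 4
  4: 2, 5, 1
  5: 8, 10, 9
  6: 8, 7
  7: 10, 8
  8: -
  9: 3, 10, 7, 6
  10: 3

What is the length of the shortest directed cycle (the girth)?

4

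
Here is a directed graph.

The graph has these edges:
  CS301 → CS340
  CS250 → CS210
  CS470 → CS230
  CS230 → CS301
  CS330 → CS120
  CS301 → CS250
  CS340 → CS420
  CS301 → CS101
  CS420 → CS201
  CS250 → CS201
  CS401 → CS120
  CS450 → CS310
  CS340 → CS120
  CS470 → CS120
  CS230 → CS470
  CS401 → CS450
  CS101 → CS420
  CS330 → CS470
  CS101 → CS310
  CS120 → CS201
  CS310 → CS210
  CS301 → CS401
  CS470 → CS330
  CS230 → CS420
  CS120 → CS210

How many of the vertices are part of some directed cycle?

3

A vertex is on a directed cycle iff it belongs to a strongly connected component of size ≥ 2 (or has a self-loop).
The vertices on cycles are {CS230, CS330, CS470} — 3 in total.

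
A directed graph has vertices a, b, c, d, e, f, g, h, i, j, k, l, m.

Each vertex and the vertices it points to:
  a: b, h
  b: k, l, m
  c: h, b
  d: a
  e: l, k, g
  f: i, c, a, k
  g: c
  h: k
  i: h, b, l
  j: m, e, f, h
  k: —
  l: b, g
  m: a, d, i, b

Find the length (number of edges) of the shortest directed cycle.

For each vertex v, BFS finds the shortest path from v back to v.
The shortest such closed walk is m → b → m, length 2.

2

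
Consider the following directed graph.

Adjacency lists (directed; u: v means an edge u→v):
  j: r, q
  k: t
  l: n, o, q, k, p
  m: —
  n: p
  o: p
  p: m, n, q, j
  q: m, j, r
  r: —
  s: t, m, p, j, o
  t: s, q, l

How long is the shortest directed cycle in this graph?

For each vertex v, BFS finds the shortest path from v back to v.
The shortest such closed walk is t → s → t, length 2.

2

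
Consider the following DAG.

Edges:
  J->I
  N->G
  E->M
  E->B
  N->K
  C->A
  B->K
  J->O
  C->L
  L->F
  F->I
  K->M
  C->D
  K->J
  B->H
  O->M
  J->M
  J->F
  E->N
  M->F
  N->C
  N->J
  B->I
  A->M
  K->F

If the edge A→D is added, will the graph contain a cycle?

No

Adding A→D creates a cycle iff D can already reach A.
Explore from D: no path reaches A. The graph stays acyclic.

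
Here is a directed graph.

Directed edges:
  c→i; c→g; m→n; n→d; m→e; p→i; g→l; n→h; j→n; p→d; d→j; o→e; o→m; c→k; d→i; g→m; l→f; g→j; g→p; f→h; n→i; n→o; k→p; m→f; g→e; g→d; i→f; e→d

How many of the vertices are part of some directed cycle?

A vertex is on a directed cycle iff it belongs to a strongly connected component of size ≥ 2 (or has a self-loop).
The vertices on cycles are {d, e, j, m, n, o} — 6 in total.

6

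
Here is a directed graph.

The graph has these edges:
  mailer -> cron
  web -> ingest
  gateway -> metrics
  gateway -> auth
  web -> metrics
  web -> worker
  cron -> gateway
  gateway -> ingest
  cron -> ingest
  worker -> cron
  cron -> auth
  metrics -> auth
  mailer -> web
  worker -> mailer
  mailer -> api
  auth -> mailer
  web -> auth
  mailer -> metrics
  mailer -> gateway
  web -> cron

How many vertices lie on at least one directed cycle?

7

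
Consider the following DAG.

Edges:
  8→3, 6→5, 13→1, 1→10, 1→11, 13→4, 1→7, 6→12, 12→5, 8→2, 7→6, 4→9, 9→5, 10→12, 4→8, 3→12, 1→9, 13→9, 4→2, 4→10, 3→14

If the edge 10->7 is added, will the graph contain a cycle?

No

Adding 10→7 creates a cycle iff 7 can already reach 10.
Explore from 7: no path reaches 10. The graph stays acyclic.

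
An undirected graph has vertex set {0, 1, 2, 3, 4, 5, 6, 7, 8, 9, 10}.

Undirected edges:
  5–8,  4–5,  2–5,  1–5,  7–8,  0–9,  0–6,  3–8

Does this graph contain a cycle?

DFS, tracking each vertex's parent; an edge to a visited non-parent vertex closes a cycle.
Start from 4:
visit 4 (parent –)
  visit 5 (parent 4)
    5–4: parent, skip
    visit 2 (parent 5)
      2–5: parent, skip
    visit 1 (parent 5)
      1–5: parent, skip
    visit 8 (parent 5)
      8–5: parent, skip
      visit 7 (parent 8)
        7–8: parent, skip
      visit 3 (parent 8)
        3–8: parent, skip
visit 0 (parent –)
  visit 6 (parent 0)
    6–0: parent, skip
  visit 9 (parent 0)
    9–0: parent, skip
visit 10 (parent –)
No non-parent visited neighbor found — the graph is a forest.

No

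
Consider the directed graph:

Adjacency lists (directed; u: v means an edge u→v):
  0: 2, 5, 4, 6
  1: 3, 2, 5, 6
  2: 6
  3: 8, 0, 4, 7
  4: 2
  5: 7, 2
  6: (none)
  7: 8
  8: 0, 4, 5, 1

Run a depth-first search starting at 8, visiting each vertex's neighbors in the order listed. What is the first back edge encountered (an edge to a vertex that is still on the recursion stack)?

7→8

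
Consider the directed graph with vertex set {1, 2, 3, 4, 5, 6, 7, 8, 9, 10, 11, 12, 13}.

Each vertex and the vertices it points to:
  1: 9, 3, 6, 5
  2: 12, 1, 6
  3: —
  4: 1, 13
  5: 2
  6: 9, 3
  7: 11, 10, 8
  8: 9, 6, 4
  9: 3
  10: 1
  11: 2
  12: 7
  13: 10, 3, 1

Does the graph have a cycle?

DFS with white/gray/black marking, starting from 8:
8 gray
  9 gray
    3 gray
    3 black
  9 black
  6 gray
    6→9: 9 black — skip
    6→3: 3 black — skip
  6 black
  4 gray
    1 gray
      1→9: 9 black — skip
      1→3: 3 black — skip
      1→6: 6 black — skip
      5 gray
        2 gray
          12 gray
            7 gray
              11 gray
                11→2: 2 is gray → back edge
Back edge found, so a cycle exists: 2 → 12 → 7 → 11 → 2.

Yes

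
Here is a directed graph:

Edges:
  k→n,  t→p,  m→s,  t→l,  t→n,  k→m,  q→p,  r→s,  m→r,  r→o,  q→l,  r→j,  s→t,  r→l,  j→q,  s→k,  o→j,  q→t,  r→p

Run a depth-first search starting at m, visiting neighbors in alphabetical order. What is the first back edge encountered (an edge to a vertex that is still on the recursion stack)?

DFS from m (visiting neighbors in alphabetical order); mark gray on enter, black on exit:
m gray
  r gray
    j gray
      q gray
        l gray
        l black
        p gray
        p black
        t gray
          t→l: l black — skip
          n gray
          n black
          t→p: p black — skip
        t black
      q black
    j black
    r→l: l black — skip
    o gray
      o→j: j black — skip
    o black
    r→p: p black — skip
    s gray
      k gray
        k→m: m is gray → back edge
First back edge: k → m.

k→m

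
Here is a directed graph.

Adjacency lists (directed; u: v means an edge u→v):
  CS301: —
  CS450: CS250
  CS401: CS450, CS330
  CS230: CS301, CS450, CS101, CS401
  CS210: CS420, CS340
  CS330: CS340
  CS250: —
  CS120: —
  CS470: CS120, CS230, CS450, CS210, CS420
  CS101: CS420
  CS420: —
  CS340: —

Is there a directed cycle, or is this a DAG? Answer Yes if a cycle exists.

No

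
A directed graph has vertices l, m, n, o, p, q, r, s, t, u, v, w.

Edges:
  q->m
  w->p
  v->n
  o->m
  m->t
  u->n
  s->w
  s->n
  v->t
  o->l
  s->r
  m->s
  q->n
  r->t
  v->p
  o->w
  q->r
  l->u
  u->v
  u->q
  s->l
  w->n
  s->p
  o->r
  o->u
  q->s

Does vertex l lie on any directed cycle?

Yes

l is on a cycle iff l can reach itself via ≥1 edge.
l → u → q → s → l — yes.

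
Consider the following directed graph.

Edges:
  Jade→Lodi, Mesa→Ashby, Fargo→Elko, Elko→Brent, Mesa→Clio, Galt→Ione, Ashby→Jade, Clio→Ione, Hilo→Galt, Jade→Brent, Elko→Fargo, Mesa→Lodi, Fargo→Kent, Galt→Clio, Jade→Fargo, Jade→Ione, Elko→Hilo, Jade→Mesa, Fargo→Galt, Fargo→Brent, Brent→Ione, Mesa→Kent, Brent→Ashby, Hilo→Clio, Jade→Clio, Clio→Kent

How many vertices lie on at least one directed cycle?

6

A vertex is on a directed cycle iff it belongs to a strongly connected component of size ≥ 2 (or has a self-loop).
The vertices on cycles are {Elko, Jade, Mesa, Ashby, Brent, Fargo} — 6 in total.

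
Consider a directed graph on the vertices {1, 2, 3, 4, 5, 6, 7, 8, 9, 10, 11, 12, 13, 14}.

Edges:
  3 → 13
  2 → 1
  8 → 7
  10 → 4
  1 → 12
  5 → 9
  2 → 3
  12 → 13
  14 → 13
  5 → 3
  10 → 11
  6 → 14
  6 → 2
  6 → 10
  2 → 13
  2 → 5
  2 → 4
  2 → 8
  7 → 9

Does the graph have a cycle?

DFS with white/gray/black marking, starting from 8:
8 gray
  7 gray
    9 gray
    9 black
  7 black
8 black
1 gray
  12 gray
    13 gray
    13 black
  12 black
1 black
2 gray
  5 gray
    5→9: 9 black — skip
    3 gray
      3→13: 13 black — skip
    3 black
  5 black
  4 gray
  4 black
  2→13: 13 black — skip
  2→1: 1 black — skip
  2→8: 8 black — skip
  2→3: 3 black — skip
2 black
6 gray
  10 gray
    10→4: 4 black — skip
    11 gray
    11 black
  10 black
  6→2: 2 black — skip
  14 gray
    14→13: 13 black — skip
  14 black
6 black
Every edge goes to a white or black vertex — no back edge, so the graph is acyclic.

No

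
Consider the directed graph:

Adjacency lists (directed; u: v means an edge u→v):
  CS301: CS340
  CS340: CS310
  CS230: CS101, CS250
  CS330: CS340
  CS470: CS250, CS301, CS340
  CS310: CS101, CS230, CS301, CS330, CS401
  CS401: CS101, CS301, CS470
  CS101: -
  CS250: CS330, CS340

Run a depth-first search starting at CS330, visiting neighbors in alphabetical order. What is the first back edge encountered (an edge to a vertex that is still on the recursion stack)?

CS250->CS330

DFS from CS330 (visiting neighbors in alphabetical order); mark gray on enter, black on exit:
CS330 gray
  CS340 gray
    CS310 gray
      CS101 gray
      CS101 black
      CS230 gray
        CS230→CS101: CS101 black — skip
        CS250 gray
          CS250→CS330: CS330 is gray → back edge
First back edge: CS250 → CS330.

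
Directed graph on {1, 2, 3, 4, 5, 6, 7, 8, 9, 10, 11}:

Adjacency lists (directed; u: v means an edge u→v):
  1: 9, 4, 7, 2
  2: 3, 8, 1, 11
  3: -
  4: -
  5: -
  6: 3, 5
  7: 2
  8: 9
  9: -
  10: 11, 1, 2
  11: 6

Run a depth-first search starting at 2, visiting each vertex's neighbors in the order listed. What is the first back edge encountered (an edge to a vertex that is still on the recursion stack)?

DFS from 2 (visiting each vertex's neighbors in the order listed); mark gray on enter, black on exit:
2 gray
  3 gray
  3 black
  8 gray
    9 gray
    9 black
  8 black
  1 gray
    1→9: 9 black — skip
    4 gray
    4 black
    7 gray
      7→2: 2 is gray → back edge
First back edge: 7 → 2.

7→2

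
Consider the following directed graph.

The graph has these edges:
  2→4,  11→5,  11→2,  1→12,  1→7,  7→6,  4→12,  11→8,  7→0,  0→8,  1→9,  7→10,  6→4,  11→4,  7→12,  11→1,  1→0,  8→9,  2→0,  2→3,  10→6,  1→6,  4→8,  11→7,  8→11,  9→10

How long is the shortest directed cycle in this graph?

2

For each vertex v, BFS finds the shortest path from v back to v.
The shortest such closed walk is 8 → 11 → 8, length 2.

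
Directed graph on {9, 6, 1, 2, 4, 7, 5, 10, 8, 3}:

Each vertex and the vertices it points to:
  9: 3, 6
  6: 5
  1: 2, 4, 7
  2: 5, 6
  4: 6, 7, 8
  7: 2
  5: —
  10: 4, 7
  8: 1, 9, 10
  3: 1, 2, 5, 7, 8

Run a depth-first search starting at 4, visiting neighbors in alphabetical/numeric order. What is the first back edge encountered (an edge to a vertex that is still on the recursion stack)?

1→4

DFS from 4 (visiting neighbors in alphabetical/numeric order); mark gray on enter, black on exit:
4 gray
  6 gray
    5 gray
    5 black
  6 black
  7 gray
    2 gray
      2→5: 5 black — skip
      2→6: 6 black — skip
    2 black
  7 black
  8 gray
    1 gray
      1→2: 2 black — skip
      1→4: 4 is gray → back edge
First back edge: 1 → 4.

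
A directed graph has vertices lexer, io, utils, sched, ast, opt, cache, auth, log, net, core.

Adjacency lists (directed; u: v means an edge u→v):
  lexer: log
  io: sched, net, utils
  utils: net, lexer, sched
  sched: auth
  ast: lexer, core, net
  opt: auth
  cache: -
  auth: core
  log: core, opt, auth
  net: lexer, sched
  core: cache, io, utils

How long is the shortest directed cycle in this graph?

4

For each vertex v, BFS finds the shortest path from v back to v.
The shortest such closed walk is core → io → sched → auth → core, length 4.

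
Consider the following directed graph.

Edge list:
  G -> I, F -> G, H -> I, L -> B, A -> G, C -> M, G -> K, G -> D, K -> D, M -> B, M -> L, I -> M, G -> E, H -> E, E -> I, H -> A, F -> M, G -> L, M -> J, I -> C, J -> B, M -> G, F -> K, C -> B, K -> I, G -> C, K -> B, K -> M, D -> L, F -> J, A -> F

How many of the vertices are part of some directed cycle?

6

A vertex is on a directed cycle iff it belongs to a strongly connected component of size ≥ 2 (or has a self-loop).
The vertices on cycles are {C, E, G, I, K, M} — 6 in total.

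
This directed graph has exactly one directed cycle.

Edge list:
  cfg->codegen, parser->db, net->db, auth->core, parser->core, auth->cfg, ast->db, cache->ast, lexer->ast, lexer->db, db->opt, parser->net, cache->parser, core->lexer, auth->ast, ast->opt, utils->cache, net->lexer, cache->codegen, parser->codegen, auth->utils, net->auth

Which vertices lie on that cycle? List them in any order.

DFS with gray/black marking from utils:
utils gray
  cache gray
    codegen gray
    codegen black
    ast gray
      opt gray
      opt black
      db gray
        db→opt: opt black — skip
      db black
    ast black
    parser gray
      parser→codegen: codegen black — skip
      core gray
        lexer gray
          lexer→db: db black — skip
          lexer→ast: ast black — skip
        lexer black
      core black
      net gray
        auth gray
          cfg gray
            cfg→codegen: codegen black — skip
          cfg black
          auth→core: core black — skip
          auth→utils: utils is gray → back edge
Back edge closes the cycle utils → cache → parser → net → auth → utils; its vertices are {net, auth, cache, utils, parser}.

net, auth, cache, utils, parser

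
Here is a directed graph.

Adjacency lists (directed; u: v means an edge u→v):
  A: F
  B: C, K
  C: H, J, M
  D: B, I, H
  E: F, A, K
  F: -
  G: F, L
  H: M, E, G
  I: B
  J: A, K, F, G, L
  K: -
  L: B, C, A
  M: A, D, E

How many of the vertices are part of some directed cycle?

A vertex is on a directed cycle iff it belongs to a strongly connected component of size ≥ 2 (or has a self-loop).
The vertices on cycles are {B, C, D, G, H, I, J, L, M} — 9 in total.

9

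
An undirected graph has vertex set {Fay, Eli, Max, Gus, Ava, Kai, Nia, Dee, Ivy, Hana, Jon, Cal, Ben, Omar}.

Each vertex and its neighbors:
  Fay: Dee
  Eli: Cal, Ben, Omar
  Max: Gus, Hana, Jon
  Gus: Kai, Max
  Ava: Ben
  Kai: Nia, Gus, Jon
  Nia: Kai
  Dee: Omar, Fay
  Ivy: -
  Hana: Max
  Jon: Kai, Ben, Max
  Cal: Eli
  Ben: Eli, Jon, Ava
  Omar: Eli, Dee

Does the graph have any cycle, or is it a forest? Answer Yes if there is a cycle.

DFS, tracking each vertex's parent; an edge to a visited non-parent vertex closes a cycle.
Start from Ava:
visit Ava (parent –)
  visit Ben (parent Ava)
    visit Eli (parent Ben)
      visit Cal (parent Eli)
        Cal–Eli: parent, skip
      Eli–Ben: parent, skip
      visit Omar (parent Eli)
        Omar–Eli: parent, skip
        visit Dee (parent Omar)
          Dee–Omar: parent, skip
          visit Fay (parent Dee)
            Fay–Dee: parent, skip
    visit Jon (parent Ben)
      visit Kai (parent Jon)
        visit Nia (parent Kai)
          Nia–Kai: parent, skip
        visit Gus (parent Kai)
          Gus–Kai: parent, skip
          visit Max (parent Gus)
            Max–Gus: parent, skip
            visit Hana (parent Max)
              Hana–Max: parent, skip
            Max–Jon: Jon visited and ≠ parent → cycle
Cycle: Jon – Kai – Gus – Max – Jon.

Yes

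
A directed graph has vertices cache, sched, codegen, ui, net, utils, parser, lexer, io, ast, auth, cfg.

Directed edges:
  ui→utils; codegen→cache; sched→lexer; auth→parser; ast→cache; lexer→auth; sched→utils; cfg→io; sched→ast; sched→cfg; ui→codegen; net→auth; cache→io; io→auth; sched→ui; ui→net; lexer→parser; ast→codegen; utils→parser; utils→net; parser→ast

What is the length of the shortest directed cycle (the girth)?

For each vertex v, BFS finds the shortest path from v back to v.
The shortest such closed walk is parser → ast → cache → io → auth → parser, length 5.

5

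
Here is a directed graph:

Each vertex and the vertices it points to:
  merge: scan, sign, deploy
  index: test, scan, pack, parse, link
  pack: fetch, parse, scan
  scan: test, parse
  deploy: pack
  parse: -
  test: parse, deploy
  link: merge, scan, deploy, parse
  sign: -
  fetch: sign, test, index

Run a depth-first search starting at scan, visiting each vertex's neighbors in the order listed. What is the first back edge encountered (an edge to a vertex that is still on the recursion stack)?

DFS from scan (visiting each vertex's neighbors in the order listed); mark gray on enter, black on exit:
scan gray
  test gray
    parse gray
    parse black
    deploy gray
      pack gray
        fetch gray
          sign gray
          sign black
          fetch→test: test is gray → back edge
First back edge: fetch → test.

fetch->test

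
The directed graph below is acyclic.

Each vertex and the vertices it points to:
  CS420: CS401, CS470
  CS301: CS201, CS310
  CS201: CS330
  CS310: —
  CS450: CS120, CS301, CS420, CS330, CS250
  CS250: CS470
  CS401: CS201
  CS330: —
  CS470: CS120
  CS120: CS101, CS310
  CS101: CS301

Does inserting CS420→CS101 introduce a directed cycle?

Adding CS420→CS101 creates a cycle iff CS101 can already reach CS420.
Explore from CS101: no path reaches CS420. The graph stays acyclic.

No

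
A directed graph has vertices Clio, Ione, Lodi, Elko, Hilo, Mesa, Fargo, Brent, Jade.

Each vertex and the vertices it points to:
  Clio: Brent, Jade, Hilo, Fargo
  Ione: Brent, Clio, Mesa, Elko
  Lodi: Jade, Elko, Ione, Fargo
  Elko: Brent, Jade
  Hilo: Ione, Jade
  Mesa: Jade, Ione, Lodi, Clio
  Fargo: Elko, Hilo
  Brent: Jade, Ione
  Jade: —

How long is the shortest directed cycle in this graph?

2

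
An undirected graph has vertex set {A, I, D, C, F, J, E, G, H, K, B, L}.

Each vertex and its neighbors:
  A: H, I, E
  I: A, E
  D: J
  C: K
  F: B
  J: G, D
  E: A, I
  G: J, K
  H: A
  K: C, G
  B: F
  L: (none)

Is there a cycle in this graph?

DFS, tracking each vertex's parent; an edge to a visited non-parent vertex closes a cycle.
Start from D:
visit D (parent –)
  visit J (parent D)
    visit G (parent J)
      G–J: parent, skip
      visit K (parent G)
        visit C (parent K)
          C–K: parent, skip
        K–G: parent, skip
    J–D: parent, skip
visit A (parent –)
  visit H (parent A)
    H–A: parent, skip
  visit I (parent A)
    I–A: parent, skip
    visit E (parent I)
      E–A: A visited and ≠ parent → cycle
Cycle: A – I – E – A.

Yes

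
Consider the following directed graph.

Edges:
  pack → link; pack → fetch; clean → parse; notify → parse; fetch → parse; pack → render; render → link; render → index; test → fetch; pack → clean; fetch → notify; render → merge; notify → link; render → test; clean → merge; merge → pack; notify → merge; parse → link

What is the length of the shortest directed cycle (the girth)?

For each vertex v, BFS finds the shortest path from v back to v.
The shortest such closed walk is pack → clean → merge → pack, length 3.

3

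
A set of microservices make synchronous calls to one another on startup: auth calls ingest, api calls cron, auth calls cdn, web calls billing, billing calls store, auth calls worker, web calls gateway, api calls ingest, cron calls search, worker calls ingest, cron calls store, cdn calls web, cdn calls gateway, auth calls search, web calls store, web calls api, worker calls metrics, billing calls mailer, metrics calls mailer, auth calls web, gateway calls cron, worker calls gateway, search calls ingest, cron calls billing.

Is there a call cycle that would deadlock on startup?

DFS with white/gray/black marking, starting from cron:
cron gray
  billing gray
    store gray
    store black
    mailer gray
    mailer black
  billing black
  search gray
    ingest gray
    ingest black
  search black
  cron→store: store black — skip
cron black
gateway gray
  gateway→cron: cron black — skip
gateway black
metrics gray
  metrics→mailer: mailer black — skip
metrics black
api gray
  api→ingest: ingest black — skip
  api→cron: cron black — skip
api black
cdn gray
  cdn→gateway: gateway black — skip
  web gray
    web→gateway: gateway black — skip
    web→billing: billing black — skip
    web→store: store black — skip
    web→api: api black — skip
  web black
cdn black
auth gray
  auth→cdn: cdn black — skip
  auth→ingest: ingest black — skip
  auth→search: search black — skip
  worker gray
    worker→metrics: metrics black — skip
    worker→gateway: gateway black — skip
    worker→ingest: ingest black — skip
  worker black
  auth→web: web black — skip
auth black
Every edge goes to a white or black vertex — no back edge, so the graph is acyclic.

No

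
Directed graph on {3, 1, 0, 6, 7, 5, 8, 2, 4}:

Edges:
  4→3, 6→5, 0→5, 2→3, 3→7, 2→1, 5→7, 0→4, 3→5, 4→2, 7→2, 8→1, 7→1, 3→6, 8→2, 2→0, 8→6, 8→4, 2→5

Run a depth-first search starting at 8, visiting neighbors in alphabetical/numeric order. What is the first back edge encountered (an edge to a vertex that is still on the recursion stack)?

DFS from 8 (visiting neighbors in alphabetical/numeric order); mark gray on enter, black on exit:
8 gray
  1 gray
  1 black
  2 gray
    0 gray
      4 gray
        4→2: 2 is gray → back edge
First back edge: 4 → 2.

4→2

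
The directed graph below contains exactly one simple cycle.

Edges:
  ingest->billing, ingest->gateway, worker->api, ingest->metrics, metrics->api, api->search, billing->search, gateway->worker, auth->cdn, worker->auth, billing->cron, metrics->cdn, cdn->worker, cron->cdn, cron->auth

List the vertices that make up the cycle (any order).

DFS with gray/black marking from auth:
auth gray
  cdn gray
    worker gray
      api gray
        search gray
        search black
      api black
      worker→auth: auth is gray → back edge
Back edge closes the cycle auth → cdn → worker → auth; its vertices are {cdn, auth, worker}.

cdn, auth, worker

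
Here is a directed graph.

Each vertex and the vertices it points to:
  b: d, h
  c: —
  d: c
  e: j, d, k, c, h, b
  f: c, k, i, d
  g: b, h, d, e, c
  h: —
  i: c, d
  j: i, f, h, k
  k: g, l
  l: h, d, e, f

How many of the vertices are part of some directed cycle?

6

A vertex is on a directed cycle iff it belongs to a strongly connected component of size ≥ 2 (or has a self-loop).
The vertices on cycles are {e, f, g, j, k, l} — 6 in total.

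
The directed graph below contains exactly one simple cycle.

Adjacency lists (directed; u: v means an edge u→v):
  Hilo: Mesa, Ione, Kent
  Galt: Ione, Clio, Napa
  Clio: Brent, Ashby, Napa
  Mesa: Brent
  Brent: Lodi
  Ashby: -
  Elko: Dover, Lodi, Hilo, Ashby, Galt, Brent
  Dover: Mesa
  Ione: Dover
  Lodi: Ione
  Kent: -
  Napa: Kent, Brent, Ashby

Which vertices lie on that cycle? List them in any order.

DFS with gray/black marking from Lodi:
Lodi gray
  Ione gray
    Dover gray
      Mesa gray
        Brent gray
          Brent→Lodi: Lodi is gray → back edge
Back edge closes the cycle Lodi → Ione → Dover → Mesa → Brent → Lodi; its vertices are {Ione, Lodi, Mesa, Brent, Dover}.

Ione, Lodi, Mesa, Brent, Dover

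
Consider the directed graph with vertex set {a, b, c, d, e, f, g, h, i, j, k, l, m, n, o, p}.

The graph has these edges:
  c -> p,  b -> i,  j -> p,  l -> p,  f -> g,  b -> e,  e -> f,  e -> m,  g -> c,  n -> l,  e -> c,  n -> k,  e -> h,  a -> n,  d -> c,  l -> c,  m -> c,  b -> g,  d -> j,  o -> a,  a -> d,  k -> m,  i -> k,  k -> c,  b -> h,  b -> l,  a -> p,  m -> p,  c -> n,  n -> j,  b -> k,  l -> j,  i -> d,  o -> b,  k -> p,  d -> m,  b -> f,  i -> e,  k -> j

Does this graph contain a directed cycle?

Yes

DFS with white/gray/black marking, starting from j:
j gray
  p gray
  p black
j black
a gray
  n gray
    l gray
      l→p: p black — skip
      l→j: j black — skip
      c gray
        c→p: p black — skip
        c→n: n is gray → back edge
Back edge found, so a cycle exists: n → l → c → n.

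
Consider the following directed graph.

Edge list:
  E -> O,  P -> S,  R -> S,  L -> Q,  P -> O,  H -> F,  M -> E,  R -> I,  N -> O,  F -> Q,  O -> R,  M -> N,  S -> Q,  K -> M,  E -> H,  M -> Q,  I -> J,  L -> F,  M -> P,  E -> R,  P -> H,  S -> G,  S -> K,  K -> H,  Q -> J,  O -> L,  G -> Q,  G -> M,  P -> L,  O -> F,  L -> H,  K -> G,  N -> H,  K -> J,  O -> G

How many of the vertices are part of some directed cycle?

9

A vertex is on a directed cycle iff it belongs to a strongly connected component of size ≥ 2 (or has a self-loop).
The vertices on cycles are {E, G, K, M, N, O, P, R, S} — 9 in total.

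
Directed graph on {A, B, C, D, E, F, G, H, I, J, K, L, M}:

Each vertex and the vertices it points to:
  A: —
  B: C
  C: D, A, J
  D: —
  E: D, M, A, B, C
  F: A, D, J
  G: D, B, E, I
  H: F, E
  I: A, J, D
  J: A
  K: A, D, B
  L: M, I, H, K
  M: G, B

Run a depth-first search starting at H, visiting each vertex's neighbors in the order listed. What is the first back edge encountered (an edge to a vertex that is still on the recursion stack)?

G→E

DFS from H (visiting each vertex's neighbors in the order listed); mark gray on enter, black on exit:
H gray
  F gray
    A gray
    A black
    D gray
    D black
    J gray
      J→A: A black — skip
    J black
  F black
  E gray
    E→D: D black — skip
    M gray
      G gray
        G→D: D black — skip
        B gray
          C gray
            C→D: D black — skip
            C→A: A black — skip
            C→J: J black — skip
          C black
        B black
        G→E: E is gray → back edge
First back edge: G → E.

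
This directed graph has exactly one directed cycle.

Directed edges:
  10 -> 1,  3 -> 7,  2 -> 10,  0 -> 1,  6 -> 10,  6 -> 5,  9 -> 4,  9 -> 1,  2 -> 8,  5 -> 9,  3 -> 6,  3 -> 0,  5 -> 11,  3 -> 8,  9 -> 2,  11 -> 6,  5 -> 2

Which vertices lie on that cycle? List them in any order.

5, 6, 11

DFS with gray/black marking from 6:
6 gray
  10 gray
    1 gray
    1 black
  10 black
  5 gray
    9 gray
      4 gray
      4 black
      2 gray
        8 gray
        8 black
        2→10: 10 black — skip
      2 black
      9→1: 1 black — skip
    9 black
    11 gray
      11→6: 6 is gray → back edge
Back edge closes the cycle 6 → 5 → 11 → 6; its vertices are {5, 6, 11}.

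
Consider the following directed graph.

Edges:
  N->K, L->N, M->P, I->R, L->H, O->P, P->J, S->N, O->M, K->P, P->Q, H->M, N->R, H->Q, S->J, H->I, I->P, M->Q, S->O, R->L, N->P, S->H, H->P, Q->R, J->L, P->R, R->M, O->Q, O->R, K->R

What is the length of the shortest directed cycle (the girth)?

3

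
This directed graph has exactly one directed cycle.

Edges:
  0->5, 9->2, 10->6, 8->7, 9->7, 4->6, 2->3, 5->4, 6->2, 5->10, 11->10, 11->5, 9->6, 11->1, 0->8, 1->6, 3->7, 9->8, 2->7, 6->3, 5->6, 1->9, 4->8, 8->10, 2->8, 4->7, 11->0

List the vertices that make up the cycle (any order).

2, 6, 8, 10

DFS with gray/black marking from 10:
10 gray
  6 gray
    3 gray
      7 gray
      7 black
    3 black
    2 gray
      2→3: 3 black — skip
      2→7: 7 black — skip
      8 gray
        8→10: 10 is gray → back edge
Back edge closes the cycle 10 → 6 → 2 → 8 → 10; its vertices are {2, 6, 8, 10}.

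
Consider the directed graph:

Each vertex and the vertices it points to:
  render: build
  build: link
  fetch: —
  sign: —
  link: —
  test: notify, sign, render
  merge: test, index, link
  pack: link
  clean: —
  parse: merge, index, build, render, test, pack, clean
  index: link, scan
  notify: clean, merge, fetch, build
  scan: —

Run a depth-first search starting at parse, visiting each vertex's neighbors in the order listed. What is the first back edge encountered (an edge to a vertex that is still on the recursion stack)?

notify->merge

DFS from parse (visiting each vertex's neighbors in the order listed); mark gray on enter, black on exit:
parse gray
  merge gray
    test gray
      notify gray
        clean gray
        clean black
        notify→merge: merge is gray → back edge
First back edge: notify → merge.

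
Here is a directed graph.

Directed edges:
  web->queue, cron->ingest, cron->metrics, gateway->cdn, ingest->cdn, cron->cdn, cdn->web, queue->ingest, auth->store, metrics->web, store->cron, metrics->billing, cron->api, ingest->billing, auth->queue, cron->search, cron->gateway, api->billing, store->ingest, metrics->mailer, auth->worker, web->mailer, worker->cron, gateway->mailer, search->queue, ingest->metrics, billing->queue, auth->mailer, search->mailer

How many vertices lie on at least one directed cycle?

6

A vertex is on a directed cycle iff it belongs to a strongly connected component of size ≥ 2 (or has a self-loop).
The vertices on cycles are {cdn, web, queue, ingest, billing, metrics} — 6 in total.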